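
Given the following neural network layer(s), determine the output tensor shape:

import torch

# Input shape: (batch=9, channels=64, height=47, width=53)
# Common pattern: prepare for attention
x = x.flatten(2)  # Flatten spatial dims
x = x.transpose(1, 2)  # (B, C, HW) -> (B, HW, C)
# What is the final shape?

Input shape: (9, 64, 47, 53)
  -> after flatten(2): (9, 64, 2491)
Output shape: (9, 2491, 64)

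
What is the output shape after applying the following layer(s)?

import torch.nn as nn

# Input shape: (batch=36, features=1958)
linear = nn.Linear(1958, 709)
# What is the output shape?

Input shape: (36, 1958)
Output shape: (36, 709)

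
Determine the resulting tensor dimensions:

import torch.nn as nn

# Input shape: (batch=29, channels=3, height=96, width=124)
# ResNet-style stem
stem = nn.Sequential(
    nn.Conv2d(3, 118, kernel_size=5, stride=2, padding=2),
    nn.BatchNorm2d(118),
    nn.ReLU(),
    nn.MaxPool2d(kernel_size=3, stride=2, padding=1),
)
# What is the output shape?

Input shape: (29, 3, 96, 124)
  -> after Conv2d 5x5 stride=2: (29, 118, 48, 62)
Output shape: (29, 118, 24, 31)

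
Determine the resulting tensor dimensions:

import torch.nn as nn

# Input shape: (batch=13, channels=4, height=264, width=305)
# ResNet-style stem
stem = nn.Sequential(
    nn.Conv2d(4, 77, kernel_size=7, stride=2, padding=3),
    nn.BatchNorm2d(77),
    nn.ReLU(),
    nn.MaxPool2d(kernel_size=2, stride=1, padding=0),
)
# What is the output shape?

Input shape: (13, 4, 264, 305)
  -> after Conv2d 7x7 stride=2: (13, 77, 132, 153)
Output shape: (13, 77, 131, 152)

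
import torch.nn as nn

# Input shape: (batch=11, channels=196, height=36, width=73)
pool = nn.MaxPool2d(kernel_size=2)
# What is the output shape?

Input shape: (11, 196, 36, 73)
Output shape: (11, 196, 18, 36)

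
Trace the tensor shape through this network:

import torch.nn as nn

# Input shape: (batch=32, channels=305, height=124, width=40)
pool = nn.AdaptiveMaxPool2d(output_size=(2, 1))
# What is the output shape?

Input shape: (32, 305, 124, 40)
Output shape: (32, 305, 2, 1)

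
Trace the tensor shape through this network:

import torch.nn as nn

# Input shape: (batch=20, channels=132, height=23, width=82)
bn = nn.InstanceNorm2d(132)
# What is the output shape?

Input shape: (20, 132, 23, 82)
Output shape: (20, 132, 23, 82)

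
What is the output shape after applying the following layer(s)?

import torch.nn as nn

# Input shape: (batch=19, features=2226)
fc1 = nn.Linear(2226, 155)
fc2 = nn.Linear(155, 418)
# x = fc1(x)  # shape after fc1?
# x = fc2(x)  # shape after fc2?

Input shape: (19, 2226)
  -> after fc1: (19, 155)
Output shape: (19, 418)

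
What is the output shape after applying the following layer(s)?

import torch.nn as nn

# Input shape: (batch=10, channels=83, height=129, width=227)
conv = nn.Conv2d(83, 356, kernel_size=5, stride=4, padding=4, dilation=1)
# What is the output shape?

Input shape: (10, 83, 129, 227)
Output shape: (10, 356, 34, 58)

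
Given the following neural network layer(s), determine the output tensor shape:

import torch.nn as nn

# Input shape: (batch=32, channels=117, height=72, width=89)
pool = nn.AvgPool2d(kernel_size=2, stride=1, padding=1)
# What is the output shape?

Input shape: (32, 117, 72, 89)
Output shape: (32, 117, 73, 90)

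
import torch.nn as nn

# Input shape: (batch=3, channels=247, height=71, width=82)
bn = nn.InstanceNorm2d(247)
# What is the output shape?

Input shape: (3, 247, 71, 82)
Output shape: (3, 247, 71, 82)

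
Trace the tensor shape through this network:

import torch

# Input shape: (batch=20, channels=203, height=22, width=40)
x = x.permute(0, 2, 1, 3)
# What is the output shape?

Input shape: (20, 203, 22, 40)
Output shape: (20, 22, 203, 40)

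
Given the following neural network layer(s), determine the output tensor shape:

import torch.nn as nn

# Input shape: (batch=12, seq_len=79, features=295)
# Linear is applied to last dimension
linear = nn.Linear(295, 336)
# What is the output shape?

Input shape: (12, 79, 295)
Output shape: (12, 79, 336)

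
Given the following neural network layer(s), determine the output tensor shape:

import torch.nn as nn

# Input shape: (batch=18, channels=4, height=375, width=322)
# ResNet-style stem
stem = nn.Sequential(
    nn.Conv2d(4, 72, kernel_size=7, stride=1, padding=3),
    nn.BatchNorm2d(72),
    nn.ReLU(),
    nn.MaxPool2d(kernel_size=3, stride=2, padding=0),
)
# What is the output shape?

Input shape: (18, 4, 375, 322)
  -> after Conv2d 7x7 stride=1: (18, 72, 375, 322)
Output shape: (18, 72, 187, 160)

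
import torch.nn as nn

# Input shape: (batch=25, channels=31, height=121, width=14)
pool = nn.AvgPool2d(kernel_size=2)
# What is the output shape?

Input shape: (25, 31, 121, 14)
Output shape: (25, 31, 60, 7)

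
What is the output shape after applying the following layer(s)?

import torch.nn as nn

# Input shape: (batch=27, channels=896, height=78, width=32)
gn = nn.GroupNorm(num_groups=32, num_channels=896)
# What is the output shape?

Input shape: (27, 896, 78, 32)
Output shape: (27, 896, 78, 32)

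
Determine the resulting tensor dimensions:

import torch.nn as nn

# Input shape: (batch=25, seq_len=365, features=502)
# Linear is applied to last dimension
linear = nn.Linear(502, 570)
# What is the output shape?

Input shape: (25, 365, 502)
Output shape: (25, 365, 570)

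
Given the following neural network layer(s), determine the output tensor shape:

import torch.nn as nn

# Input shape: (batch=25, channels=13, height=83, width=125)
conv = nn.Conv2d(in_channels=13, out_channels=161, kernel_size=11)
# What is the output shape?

Input shape: (25, 13, 83, 125)
Output shape: (25, 161, 73, 115)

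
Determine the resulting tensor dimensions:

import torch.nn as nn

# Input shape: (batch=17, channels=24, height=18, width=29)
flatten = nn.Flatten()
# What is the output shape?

Input shape: (17, 24, 18, 29)
Output shape: (17, 12528)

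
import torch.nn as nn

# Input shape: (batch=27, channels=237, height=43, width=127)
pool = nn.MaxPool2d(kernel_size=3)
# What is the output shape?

Input shape: (27, 237, 43, 127)
Output shape: (27, 237, 14, 42)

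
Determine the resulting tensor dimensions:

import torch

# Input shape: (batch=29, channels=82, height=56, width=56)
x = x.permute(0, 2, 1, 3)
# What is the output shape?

Input shape: (29, 82, 56, 56)
Output shape: (29, 56, 82, 56)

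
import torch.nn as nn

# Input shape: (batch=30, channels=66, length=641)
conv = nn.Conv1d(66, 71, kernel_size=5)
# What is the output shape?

Input shape: (30, 66, 641)
Output shape: (30, 71, 637)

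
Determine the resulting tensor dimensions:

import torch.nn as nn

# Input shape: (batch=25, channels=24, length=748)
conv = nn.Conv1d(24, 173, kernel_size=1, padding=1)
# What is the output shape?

Input shape: (25, 24, 748)
Output shape: (25, 173, 750)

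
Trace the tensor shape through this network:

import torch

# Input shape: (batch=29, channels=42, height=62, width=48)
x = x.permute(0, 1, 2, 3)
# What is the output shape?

Input shape: (29, 42, 62, 48)
Output shape: (29, 42, 62, 48)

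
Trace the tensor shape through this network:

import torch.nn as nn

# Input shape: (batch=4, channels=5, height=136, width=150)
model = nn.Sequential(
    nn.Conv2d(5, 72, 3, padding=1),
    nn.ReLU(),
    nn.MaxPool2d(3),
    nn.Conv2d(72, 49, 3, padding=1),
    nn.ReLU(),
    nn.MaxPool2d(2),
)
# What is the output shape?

Input shape: (4, 5, 136, 150)
  -> after first Conv2d: (4, 72, 136, 150)
  -> after first MaxPool2d: (4, 72, 45, 50)
  -> after second Conv2d: (4, 49, 45, 50)
Output shape: (4, 49, 22, 25)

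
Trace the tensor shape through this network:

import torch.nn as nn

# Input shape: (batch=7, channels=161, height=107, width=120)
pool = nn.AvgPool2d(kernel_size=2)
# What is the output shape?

Input shape: (7, 161, 107, 120)
Output shape: (7, 161, 53, 60)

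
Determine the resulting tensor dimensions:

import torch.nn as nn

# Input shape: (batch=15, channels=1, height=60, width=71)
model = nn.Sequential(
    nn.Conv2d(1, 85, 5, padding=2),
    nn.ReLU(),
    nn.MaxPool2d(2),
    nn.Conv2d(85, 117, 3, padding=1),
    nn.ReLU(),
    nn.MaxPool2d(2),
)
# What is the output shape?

Input shape: (15, 1, 60, 71)
  -> after first Conv2d: (15, 85, 60, 71)
  -> after first MaxPool2d: (15, 85, 30, 35)
  -> after second Conv2d: (15, 117, 30, 35)
Output shape: (15, 117, 15, 17)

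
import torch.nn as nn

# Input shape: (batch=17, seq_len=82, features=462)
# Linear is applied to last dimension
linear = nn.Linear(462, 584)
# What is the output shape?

Input shape: (17, 82, 462)
Output shape: (17, 82, 584)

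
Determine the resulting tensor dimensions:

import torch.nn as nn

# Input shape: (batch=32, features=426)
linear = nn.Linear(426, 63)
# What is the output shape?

Input shape: (32, 426)
Output shape: (32, 63)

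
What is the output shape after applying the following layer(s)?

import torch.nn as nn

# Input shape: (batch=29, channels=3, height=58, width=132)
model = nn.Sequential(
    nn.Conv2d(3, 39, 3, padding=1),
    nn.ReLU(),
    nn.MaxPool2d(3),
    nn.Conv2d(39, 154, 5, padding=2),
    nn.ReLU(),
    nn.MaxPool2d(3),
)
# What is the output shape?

Input shape: (29, 3, 58, 132)
  -> after first Conv2d: (29, 39, 58, 132)
  -> after first MaxPool2d: (29, 39, 19, 44)
  -> after second Conv2d: (29, 154, 19, 44)
Output shape: (29, 154, 6, 14)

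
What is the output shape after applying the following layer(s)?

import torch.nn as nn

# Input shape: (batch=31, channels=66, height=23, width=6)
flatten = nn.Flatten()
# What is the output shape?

Input shape: (31, 66, 23, 6)
Output shape: (31, 9108)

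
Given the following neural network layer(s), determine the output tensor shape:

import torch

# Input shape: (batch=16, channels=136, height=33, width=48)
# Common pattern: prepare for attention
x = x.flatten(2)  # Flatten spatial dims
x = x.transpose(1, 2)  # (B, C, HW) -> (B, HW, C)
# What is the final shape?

Input shape: (16, 136, 33, 48)
  -> after flatten(2): (16, 136, 1584)
Output shape: (16, 1584, 136)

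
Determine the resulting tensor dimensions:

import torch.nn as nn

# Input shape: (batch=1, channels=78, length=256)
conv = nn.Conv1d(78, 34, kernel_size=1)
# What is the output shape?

Input shape: (1, 78, 256)
Output shape: (1, 34, 256)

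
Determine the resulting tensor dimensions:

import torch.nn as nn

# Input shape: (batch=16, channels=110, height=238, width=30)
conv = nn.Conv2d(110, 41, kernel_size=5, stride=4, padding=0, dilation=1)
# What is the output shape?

Input shape: (16, 110, 238, 30)
Output shape: (16, 41, 59, 7)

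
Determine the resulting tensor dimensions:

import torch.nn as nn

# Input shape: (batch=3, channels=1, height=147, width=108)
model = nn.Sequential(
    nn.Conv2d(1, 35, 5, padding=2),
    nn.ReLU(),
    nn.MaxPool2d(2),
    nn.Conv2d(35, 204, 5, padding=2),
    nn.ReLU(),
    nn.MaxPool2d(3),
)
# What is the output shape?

Input shape: (3, 1, 147, 108)
  -> after first Conv2d: (3, 35, 147, 108)
  -> after first MaxPool2d: (3, 35, 73, 54)
  -> after second Conv2d: (3, 204, 73, 54)
Output shape: (3, 204, 24, 18)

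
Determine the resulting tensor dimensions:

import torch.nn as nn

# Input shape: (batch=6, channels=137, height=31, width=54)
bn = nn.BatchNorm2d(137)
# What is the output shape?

Input shape: (6, 137, 31, 54)
Output shape: (6, 137, 31, 54)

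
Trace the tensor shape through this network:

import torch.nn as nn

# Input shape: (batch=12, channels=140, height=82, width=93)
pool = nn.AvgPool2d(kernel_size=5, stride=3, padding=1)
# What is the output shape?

Input shape: (12, 140, 82, 93)
Output shape: (12, 140, 27, 31)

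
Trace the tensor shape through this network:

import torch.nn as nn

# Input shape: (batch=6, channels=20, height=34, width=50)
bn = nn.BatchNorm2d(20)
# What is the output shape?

Input shape: (6, 20, 34, 50)
Output shape: (6, 20, 34, 50)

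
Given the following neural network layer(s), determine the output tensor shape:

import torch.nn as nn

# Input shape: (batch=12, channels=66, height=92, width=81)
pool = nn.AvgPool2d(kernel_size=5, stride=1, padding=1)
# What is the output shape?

Input shape: (12, 66, 92, 81)
Output shape: (12, 66, 90, 79)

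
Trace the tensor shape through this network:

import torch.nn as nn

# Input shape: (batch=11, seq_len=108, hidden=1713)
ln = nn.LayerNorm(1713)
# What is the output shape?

Input shape: (11, 108, 1713)
Output shape: (11, 108, 1713)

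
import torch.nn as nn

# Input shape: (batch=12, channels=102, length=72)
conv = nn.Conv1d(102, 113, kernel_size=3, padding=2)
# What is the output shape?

Input shape: (12, 102, 72)
Output shape: (12, 113, 74)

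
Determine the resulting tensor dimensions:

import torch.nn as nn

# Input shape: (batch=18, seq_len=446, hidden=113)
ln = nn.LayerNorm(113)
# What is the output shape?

Input shape: (18, 446, 113)
Output shape: (18, 446, 113)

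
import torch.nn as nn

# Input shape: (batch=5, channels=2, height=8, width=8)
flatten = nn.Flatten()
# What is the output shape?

Input shape: (5, 2, 8, 8)
Output shape: (5, 128)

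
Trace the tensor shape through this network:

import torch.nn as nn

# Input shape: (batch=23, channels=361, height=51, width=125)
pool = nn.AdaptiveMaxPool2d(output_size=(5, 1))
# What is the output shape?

Input shape: (23, 361, 51, 125)
Output shape: (23, 361, 5, 1)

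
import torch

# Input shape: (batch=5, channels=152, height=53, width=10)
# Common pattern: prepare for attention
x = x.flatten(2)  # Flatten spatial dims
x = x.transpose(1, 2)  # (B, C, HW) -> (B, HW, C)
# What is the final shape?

Input shape: (5, 152, 53, 10)
  -> after flatten(2): (5, 152, 530)
Output shape: (5, 530, 152)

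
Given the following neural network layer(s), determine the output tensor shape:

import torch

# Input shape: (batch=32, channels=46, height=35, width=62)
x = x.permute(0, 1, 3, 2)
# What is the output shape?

Input shape: (32, 46, 35, 62)
Output shape: (32, 46, 62, 35)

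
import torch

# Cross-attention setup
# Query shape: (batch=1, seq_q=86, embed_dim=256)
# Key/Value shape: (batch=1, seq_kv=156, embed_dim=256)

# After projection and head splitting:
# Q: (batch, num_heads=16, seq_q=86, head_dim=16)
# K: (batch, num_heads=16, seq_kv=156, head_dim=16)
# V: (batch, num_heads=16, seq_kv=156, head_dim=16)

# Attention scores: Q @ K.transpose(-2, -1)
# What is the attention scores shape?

Input shape: (1, 86, 256)
Output shape: (1, 16, 86, 156)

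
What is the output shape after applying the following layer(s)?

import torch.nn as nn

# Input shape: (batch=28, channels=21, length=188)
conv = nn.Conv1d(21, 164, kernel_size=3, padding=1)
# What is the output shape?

Input shape: (28, 21, 188)
Output shape: (28, 164, 188)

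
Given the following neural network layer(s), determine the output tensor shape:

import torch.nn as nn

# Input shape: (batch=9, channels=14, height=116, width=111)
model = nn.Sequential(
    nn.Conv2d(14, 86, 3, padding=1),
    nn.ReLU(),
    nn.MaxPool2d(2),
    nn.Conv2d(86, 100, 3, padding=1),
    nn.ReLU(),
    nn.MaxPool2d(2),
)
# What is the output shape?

Input shape: (9, 14, 116, 111)
  -> after first Conv2d: (9, 86, 116, 111)
  -> after first MaxPool2d: (9, 86, 58, 55)
  -> after second Conv2d: (9, 100, 58, 55)
Output shape: (9, 100, 29, 27)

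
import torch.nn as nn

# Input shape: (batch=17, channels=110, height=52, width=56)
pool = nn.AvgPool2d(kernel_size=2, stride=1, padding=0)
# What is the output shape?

Input shape: (17, 110, 52, 56)
Output shape: (17, 110, 51, 55)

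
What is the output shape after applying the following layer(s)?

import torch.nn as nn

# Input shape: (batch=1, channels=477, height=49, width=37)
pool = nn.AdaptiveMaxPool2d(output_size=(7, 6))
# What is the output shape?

Input shape: (1, 477, 49, 37)
Output shape: (1, 477, 7, 6)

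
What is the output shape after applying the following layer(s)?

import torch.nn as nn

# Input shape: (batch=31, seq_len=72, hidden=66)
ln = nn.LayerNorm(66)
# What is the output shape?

Input shape: (31, 72, 66)
Output shape: (31, 72, 66)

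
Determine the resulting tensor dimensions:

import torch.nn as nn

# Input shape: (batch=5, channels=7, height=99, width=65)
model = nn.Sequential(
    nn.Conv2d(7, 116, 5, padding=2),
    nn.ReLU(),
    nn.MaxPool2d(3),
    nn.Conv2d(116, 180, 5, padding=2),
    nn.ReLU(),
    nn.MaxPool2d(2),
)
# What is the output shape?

Input shape: (5, 7, 99, 65)
  -> after first Conv2d: (5, 116, 99, 65)
  -> after first MaxPool2d: (5, 116, 33, 21)
  -> after second Conv2d: (5, 180, 33, 21)
Output shape: (5, 180, 16, 10)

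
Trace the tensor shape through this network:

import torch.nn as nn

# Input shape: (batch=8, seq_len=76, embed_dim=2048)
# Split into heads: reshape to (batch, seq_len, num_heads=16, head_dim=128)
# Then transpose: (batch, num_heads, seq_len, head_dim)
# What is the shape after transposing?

Input shape: (8, 76, 2048)
  -> after reshape: (8, 76, 16, 128)
Output shape: (8, 16, 76, 128)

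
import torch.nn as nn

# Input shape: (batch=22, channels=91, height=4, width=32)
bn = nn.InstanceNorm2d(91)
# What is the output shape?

Input shape: (22, 91, 4, 32)
Output shape: (22, 91, 4, 32)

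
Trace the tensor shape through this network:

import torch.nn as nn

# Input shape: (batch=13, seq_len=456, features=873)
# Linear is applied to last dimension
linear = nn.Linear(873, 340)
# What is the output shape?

Input shape: (13, 456, 873)
Output shape: (13, 456, 340)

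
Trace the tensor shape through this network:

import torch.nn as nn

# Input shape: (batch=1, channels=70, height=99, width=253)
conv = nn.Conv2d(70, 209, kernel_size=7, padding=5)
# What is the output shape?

Input shape: (1, 70, 99, 253)
Output shape: (1, 209, 103, 257)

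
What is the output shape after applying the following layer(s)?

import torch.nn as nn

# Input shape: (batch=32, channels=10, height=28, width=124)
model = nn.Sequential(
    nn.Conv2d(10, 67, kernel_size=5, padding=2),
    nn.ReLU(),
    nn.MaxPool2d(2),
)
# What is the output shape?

Input shape: (32, 10, 28, 124)
  -> after Conv2d: (32, 67, 28, 124)
  -> after ReLU: (32, 67, 28, 124)
Output shape: (32, 67, 14, 62)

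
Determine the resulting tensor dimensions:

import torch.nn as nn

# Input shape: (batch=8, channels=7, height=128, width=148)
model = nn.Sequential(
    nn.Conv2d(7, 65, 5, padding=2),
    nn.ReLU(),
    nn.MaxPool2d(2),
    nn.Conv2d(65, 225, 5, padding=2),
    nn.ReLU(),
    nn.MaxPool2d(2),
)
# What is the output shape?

Input shape: (8, 7, 128, 148)
  -> after first Conv2d: (8, 65, 128, 148)
  -> after first MaxPool2d: (8, 65, 64, 74)
  -> after second Conv2d: (8, 225, 64, 74)
Output shape: (8, 225, 32, 37)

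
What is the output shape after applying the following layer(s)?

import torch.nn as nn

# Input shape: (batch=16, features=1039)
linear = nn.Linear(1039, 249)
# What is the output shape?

Input shape: (16, 1039)
Output shape: (16, 249)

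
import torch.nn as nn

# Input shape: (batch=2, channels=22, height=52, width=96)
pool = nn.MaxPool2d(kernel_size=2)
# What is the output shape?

Input shape: (2, 22, 52, 96)
Output shape: (2, 22, 26, 48)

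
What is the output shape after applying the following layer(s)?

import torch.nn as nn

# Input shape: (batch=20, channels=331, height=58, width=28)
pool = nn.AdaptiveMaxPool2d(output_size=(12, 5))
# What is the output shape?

Input shape: (20, 331, 58, 28)
Output shape: (20, 331, 12, 5)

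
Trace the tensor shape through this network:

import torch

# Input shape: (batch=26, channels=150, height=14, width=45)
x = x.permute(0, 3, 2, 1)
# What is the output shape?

Input shape: (26, 150, 14, 45)
Output shape: (26, 45, 14, 150)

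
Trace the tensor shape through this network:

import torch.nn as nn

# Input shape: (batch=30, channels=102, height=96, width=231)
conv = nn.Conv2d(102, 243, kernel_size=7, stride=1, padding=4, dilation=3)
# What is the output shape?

Input shape: (30, 102, 96, 231)
Output shape: (30, 243, 86, 221)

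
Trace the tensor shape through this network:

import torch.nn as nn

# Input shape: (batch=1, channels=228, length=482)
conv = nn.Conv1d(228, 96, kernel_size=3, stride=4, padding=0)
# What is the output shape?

Input shape: (1, 228, 482)
Output shape: (1, 96, 120)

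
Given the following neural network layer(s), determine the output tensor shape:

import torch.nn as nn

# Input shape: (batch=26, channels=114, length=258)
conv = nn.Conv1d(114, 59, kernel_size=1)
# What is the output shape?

Input shape: (26, 114, 258)
Output shape: (26, 59, 258)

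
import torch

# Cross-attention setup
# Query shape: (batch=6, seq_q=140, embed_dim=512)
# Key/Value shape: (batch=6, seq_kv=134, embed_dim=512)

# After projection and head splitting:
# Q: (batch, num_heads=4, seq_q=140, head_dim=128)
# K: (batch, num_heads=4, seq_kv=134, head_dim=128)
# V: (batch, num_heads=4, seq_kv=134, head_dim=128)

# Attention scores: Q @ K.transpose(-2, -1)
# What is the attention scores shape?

Input shape: (6, 140, 512)
Output shape: (6, 4, 140, 134)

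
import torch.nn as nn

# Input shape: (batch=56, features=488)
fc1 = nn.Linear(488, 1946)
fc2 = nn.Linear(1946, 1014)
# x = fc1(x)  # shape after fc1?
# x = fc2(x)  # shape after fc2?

Input shape: (56, 488)
  -> after fc1: (56, 1946)
Output shape: (56, 1014)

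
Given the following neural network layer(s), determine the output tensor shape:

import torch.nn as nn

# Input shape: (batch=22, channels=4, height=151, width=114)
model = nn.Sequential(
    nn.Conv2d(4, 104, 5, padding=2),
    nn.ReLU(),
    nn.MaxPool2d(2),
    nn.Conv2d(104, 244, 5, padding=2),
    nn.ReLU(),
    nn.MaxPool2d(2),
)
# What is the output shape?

Input shape: (22, 4, 151, 114)
  -> after first Conv2d: (22, 104, 151, 114)
  -> after first MaxPool2d: (22, 104, 75, 57)
  -> after second Conv2d: (22, 244, 75, 57)
Output shape: (22, 244, 37, 28)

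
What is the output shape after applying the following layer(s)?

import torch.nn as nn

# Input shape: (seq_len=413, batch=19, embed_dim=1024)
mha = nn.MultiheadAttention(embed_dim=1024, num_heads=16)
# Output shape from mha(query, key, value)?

Input shape: (413, 19, 1024)
Output shape: (413, 19, 1024)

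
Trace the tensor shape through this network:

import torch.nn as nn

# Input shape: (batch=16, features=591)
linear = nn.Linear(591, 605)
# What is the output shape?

Input shape: (16, 591)
Output shape: (16, 605)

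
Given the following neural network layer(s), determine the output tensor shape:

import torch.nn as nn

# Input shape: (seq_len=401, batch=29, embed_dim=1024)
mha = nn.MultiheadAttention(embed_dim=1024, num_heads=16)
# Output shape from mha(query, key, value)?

Input shape: (401, 29, 1024)
Output shape: (401, 29, 1024)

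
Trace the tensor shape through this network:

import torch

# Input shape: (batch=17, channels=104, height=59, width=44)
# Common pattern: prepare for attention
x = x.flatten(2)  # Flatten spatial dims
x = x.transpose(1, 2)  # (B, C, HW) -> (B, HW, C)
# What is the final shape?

Input shape: (17, 104, 59, 44)
  -> after flatten(2): (17, 104, 2596)
Output shape: (17, 2596, 104)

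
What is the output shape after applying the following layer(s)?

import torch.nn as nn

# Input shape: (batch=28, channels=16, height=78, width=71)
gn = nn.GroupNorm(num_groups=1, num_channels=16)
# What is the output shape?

Input shape: (28, 16, 78, 71)
Output shape: (28, 16, 78, 71)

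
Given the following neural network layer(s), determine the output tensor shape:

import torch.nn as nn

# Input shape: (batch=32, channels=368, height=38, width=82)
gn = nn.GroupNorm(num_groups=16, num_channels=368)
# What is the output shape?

Input shape: (32, 368, 38, 82)
Output shape: (32, 368, 38, 82)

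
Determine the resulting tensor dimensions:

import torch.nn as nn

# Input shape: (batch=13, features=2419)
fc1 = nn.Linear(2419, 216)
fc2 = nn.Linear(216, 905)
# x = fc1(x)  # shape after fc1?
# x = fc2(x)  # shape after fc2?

Input shape: (13, 2419)
  -> after fc1: (13, 216)
Output shape: (13, 905)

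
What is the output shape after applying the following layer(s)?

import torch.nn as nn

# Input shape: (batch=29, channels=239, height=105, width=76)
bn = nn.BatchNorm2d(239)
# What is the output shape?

Input shape: (29, 239, 105, 76)
Output shape: (29, 239, 105, 76)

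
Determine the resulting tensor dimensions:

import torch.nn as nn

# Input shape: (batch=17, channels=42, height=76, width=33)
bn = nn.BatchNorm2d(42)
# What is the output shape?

Input shape: (17, 42, 76, 33)
Output shape: (17, 42, 76, 33)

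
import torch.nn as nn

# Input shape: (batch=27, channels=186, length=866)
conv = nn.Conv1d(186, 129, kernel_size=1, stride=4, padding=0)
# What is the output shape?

Input shape: (27, 186, 866)
Output shape: (27, 129, 217)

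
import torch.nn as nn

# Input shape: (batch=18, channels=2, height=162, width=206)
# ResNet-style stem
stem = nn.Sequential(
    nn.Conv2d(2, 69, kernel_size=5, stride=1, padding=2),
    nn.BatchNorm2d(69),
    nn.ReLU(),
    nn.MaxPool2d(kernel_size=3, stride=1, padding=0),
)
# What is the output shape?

Input shape: (18, 2, 162, 206)
  -> after Conv2d 5x5 stride=1: (18, 69, 162, 206)
Output shape: (18, 69, 160, 204)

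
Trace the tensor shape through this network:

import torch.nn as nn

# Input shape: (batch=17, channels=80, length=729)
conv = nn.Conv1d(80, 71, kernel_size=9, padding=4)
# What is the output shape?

Input shape: (17, 80, 729)
Output shape: (17, 71, 729)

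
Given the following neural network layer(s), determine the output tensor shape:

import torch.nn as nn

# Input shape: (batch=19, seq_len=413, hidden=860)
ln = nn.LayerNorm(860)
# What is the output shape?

Input shape: (19, 413, 860)
Output shape: (19, 413, 860)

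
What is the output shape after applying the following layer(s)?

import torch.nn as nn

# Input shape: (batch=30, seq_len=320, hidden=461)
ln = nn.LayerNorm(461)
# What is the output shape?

Input shape: (30, 320, 461)
Output shape: (30, 320, 461)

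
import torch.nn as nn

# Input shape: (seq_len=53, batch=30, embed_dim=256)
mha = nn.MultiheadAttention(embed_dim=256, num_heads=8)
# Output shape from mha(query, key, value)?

Input shape: (53, 30, 256)
Output shape: (53, 30, 256)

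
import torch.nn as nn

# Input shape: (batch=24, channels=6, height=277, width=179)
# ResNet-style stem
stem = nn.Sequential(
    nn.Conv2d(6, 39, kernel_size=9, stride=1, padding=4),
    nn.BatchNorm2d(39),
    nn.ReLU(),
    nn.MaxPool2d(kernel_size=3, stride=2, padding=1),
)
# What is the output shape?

Input shape: (24, 6, 277, 179)
  -> after Conv2d 9x9 stride=1: (24, 39, 277, 179)
Output shape: (24, 39, 139, 90)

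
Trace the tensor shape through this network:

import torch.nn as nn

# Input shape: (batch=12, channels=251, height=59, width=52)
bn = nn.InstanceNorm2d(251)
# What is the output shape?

Input shape: (12, 251, 59, 52)
Output shape: (12, 251, 59, 52)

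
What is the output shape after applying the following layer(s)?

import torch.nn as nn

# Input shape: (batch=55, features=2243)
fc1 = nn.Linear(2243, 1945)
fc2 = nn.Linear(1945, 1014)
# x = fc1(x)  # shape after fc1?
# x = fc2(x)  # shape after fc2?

Input shape: (55, 2243)
  -> after fc1: (55, 1945)
Output shape: (55, 1014)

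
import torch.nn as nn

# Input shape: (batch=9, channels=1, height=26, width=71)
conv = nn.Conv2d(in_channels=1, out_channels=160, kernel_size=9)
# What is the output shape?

Input shape: (9, 1, 26, 71)
Output shape: (9, 160, 18, 63)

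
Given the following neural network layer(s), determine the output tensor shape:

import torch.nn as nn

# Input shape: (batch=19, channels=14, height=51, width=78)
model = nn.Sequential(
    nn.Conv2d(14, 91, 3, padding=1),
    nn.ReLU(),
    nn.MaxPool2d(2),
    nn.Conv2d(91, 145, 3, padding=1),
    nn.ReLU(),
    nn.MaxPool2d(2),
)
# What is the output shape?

Input shape: (19, 14, 51, 78)
  -> after first Conv2d: (19, 91, 51, 78)
  -> after first MaxPool2d: (19, 91, 25, 39)
  -> after second Conv2d: (19, 145, 25, 39)
Output shape: (19, 145, 12, 19)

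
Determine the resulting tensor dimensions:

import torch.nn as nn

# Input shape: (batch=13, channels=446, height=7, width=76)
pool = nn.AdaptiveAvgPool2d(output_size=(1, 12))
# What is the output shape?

Input shape: (13, 446, 7, 76)
Output shape: (13, 446, 1, 12)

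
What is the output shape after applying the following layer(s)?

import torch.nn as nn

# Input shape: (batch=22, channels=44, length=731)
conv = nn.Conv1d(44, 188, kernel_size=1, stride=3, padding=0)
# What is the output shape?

Input shape: (22, 44, 731)
Output shape: (22, 188, 244)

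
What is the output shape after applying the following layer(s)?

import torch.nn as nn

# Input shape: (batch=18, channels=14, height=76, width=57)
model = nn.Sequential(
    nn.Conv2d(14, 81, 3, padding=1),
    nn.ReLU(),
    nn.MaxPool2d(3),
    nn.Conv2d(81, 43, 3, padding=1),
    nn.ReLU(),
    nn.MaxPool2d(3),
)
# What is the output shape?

Input shape: (18, 14, 76, 57)
  -> after first Conv2d: (18, 81, 76, 57)
  -> after first MaxPool2d: (18, 81, 25, 19)
  -> after second Conv2d: (18, 43, 25, 19)
Output shape: (18, 43, 8, 6)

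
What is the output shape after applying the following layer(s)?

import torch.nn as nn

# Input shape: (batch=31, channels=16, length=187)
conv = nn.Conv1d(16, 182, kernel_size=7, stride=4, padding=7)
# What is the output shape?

Input shape: (31, 16, 187)
Output shape: (31, 182, 49)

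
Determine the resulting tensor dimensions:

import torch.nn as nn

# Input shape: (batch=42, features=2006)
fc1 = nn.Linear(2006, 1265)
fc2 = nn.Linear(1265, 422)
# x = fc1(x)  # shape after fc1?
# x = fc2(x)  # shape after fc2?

Input shape: (42, 2006)
  -> after fc1: (42, 1265)
Output shape: (42, 422)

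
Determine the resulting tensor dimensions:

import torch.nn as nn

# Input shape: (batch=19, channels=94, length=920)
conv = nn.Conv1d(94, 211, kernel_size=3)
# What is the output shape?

Input shape: (19, 94, 920)
Output shape: (19, 211, 918)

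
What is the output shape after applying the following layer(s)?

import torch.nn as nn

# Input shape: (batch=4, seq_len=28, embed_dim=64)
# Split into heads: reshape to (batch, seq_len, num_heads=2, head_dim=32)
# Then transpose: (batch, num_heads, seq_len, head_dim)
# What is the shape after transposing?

Input shape: (4, 28, 64)
  -> after reshape: (4, 28, 2, 32)
Output shape: (4, 2, 28, 32)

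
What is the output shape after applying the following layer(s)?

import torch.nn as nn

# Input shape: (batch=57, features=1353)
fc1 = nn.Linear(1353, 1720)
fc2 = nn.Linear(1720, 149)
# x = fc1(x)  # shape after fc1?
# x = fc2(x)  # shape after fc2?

Input shape: (57, 1353)
  -> after fc1: (57, 1720)
Output shape: (57, 149)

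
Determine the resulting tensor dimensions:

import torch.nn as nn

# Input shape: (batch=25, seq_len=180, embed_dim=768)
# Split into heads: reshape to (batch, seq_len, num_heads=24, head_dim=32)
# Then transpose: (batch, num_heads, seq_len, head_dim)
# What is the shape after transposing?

Input shape: (25, 180, 768)
  -> after reshape: (25, 180, 24, 32)
Output shape: (25, 24, 180, 32)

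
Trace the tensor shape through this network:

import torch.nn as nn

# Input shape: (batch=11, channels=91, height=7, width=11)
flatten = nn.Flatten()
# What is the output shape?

Input shape: (11, 91, 7, 11)
Output shape: (11, 7007)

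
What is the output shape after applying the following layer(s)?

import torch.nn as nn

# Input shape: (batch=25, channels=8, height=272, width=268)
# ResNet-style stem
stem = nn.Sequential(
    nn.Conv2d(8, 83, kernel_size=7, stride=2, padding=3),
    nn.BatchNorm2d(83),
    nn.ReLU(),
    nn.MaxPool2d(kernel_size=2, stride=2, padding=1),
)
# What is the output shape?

Input shape: (25, 8, 272, 268)
  -> after Conv2d 7x7 stride=2: (25, 83, 136, 134)
Output shape: (25, 83, 69, 68)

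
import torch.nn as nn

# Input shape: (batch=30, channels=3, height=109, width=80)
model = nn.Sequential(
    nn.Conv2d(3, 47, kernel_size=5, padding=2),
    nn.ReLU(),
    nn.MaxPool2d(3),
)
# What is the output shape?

Input shape: (30, 3, 109, 80)
  -> after Conv2d: (30, 47, 109, 80)
  -> after ReLU: (30, 47, 109, 80)
Output shape: (30, 47, 36, 26)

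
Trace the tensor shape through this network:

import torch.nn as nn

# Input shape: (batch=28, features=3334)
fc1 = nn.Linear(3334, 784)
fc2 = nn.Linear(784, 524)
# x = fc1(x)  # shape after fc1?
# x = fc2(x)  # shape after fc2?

Input shape: (28, 3334)
  -> after fc1: (28, 784)
Output shape: (28, 524)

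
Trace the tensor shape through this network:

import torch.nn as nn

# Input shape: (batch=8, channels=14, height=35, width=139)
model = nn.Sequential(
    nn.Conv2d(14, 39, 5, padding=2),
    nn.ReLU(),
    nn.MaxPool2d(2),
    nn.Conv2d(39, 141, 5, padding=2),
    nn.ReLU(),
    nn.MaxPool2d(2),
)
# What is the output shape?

Input shape: (8, 14, 35, 139)
  -> after first Conv2d: (8, 39, 35, 139)
  -> after first MaxPool2d: (8, 39, 17, 69)
  -> after second Conv2d: (8, 141, 17, 69)
Output shape: (8, 141, 8, 34)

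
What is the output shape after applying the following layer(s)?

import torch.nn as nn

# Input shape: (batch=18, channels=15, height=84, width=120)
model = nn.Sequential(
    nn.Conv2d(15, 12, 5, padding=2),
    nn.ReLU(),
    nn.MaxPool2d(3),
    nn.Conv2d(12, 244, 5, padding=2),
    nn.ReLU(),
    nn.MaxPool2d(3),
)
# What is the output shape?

Input shape: (18, 15, 84, 120)
  -> after first Conv2d: (18, 12, 84, 120)
  -> after first MaxPool2d: (18, 12, 28, 40)
  -> after second Conv2d: (18, 244, 28, 40)
Output shape: (18, 244, 9, 13)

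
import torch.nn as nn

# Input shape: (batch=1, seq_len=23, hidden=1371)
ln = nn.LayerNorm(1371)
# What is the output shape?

Input shape: (1, 23, 1371)
Output shape: (1, 23, 1371)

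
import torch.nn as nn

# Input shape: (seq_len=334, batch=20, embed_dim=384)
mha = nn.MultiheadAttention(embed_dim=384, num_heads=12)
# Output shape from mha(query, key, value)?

Input shape: (334, 20, 384)
Output shape: (334, 20, 384)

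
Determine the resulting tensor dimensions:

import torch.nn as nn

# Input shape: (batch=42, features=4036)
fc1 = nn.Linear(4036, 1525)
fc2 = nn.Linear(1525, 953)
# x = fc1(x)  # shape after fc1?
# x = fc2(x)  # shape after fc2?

Input shape: (42, 4036)
  -> after fc1: (42, 1525)
Output shape: (42, 953)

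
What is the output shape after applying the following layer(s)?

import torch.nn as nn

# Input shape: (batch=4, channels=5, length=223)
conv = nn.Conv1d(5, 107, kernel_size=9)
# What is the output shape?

Input shape: (4, 5, 223)
Output shape: (4, 107, 215)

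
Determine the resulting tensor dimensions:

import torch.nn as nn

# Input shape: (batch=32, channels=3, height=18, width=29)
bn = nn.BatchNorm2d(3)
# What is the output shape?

Input shape: (32, 3, 18, 29)
Output shape: (32, 3, 18, 29)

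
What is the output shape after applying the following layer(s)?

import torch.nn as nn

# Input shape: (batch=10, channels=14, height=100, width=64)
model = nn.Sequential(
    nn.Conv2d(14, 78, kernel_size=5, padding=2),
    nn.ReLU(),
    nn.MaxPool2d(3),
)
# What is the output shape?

Input shape: (10, 14, 100, 64)
  -> after Conv2d: (10, 78, 100, 64)
  -> after ReLU: (10, 78, 100, 64)
Output shape: (10, 78, 33, 21)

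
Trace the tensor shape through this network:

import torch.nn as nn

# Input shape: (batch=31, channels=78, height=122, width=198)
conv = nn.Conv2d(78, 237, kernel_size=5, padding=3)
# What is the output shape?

Input shape: (31, 78, 122, 198)
Output shape: (31, 237, 124, 200)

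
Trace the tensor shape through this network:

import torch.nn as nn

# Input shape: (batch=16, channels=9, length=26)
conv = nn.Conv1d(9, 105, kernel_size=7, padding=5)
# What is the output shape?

Input shape: (16, 9, 26)
Output shape: (16, 105, 30)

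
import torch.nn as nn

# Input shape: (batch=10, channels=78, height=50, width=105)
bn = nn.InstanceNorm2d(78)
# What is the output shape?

Input shape: (10, 78, 50, 105)
Output shape: (10, 78, 50, 105)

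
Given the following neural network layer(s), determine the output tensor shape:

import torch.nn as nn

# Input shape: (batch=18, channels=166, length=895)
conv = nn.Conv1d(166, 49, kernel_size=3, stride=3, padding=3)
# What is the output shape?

Input shape: (18, 166, 895)
Output shape: (18, 49, 300)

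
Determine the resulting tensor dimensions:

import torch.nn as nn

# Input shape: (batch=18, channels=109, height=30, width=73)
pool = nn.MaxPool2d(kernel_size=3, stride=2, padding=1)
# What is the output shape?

Input shape: (18, 109, 30, 73)
Output shape: (18, 109, 15, 37)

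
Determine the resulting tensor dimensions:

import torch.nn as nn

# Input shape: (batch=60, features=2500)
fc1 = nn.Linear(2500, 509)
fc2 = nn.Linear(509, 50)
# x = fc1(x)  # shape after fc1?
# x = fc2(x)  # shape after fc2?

Input shape: (60, 2500)
  -> after fc1: (60, 509)
Output shape: (60, 50)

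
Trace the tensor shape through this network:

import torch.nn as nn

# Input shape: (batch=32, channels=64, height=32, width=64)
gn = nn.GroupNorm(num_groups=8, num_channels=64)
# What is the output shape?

Input shape: (32, 64, 32, 64)
Output shape: (32, 64, 32, 64)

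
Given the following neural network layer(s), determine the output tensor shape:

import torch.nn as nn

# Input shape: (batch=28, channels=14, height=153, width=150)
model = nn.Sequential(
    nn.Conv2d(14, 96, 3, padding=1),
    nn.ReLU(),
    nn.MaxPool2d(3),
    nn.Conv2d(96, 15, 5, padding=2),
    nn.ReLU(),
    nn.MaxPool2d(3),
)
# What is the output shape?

Input shape: (28, 14, 153, 150)
  -> after first Conv2d: (28, 96, 153, 150)
  -> after first MaxPool2d: (28, 96, 51, 50)
  -> after second Conv2d: (28, 15, 51, 50)
Output shape: (28, 15, 17, 16)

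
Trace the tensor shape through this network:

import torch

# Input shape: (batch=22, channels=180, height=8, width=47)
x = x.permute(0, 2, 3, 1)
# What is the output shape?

Input shape: (22, 180, 8, 47)
Output shape: (22, 8, 47, 180)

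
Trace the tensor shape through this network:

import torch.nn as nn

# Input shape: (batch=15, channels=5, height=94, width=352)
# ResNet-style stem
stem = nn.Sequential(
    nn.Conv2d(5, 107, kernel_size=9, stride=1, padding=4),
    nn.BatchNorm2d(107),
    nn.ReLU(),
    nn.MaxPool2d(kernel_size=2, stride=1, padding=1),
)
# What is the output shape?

Input shape: (15, 5, 94, 352)
  -> after Conv2d 9x9 stride=1: (15, 107, 94, 352)
Output shape: (15, 107, 95, 353)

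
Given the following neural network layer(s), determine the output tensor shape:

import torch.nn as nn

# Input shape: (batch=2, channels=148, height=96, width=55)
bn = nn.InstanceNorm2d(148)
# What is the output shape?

Input shape: (2, 148, 96, 55)
Output shape: (2, 148, 96, 55)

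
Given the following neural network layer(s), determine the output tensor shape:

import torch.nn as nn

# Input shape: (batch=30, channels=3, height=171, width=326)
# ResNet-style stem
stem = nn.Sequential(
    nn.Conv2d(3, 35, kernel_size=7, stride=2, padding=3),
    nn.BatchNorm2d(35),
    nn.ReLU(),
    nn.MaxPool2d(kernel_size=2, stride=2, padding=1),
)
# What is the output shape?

Input shape: (30, 3, 171, 326)
  -> after Conv2d 7x7 stride=2: (30, 35, 86, 163)
Output shape: (30, 35, 44, 82)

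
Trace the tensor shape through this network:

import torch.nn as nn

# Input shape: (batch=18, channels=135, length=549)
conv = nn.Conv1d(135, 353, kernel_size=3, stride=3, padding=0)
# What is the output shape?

Input shape: (18, 135, 549)
Output shape: (18, 353, 183)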